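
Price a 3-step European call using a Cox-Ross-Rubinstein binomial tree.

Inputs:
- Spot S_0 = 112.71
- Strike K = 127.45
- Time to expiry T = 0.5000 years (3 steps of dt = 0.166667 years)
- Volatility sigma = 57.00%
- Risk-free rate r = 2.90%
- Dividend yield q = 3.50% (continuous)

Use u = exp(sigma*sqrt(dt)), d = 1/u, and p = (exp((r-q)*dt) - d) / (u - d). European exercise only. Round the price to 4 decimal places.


Answer: Price = V(0,0) = 13.0578

Derivation:
dt = T/N = 0.166667
u = exp(sigma*sqrt(dt)) = 1.262005; d = 1/u = 0.792390
p = (exp((r-q)*dt) - d) / (u - d) = 0.439957
Discount per step: exp(-r*dt) = 0.995178
Stock lattice S(k, i) with i counting down-moves:
  k=0: S(0,0) = 112.7100
  k=1: S(1,0) = 142.2406; S(1,1) = 89.3103
  k=2: S(2,0) = 179.5083; S(2,1) = 112.7100; S(2,2) = 70.7686
  k=3: S(3,0) = 226.5403; S(3,1) = 142.2406; S(3,2) = 89.3103; S(3,3) = 56.0763
Terminal payoffs V(N, i) = max(S_T - K, 0):
  V(3,0) = 99.090271; V(3,1) = 14.790555; V(3,2) = 0.000000; V(3,3) = 0.000000
Backward induction: V(k, i) = exp(-r*dt) * [p * V(k+1, i) + (1-p) * V(k+1, i+1)].
  V(2,0) = exp(-r*dt) * [p*99.090271 + (1-p)*14.790555] = 51.628694
  V(2,1) = exp(-r*dt) * [p*14.790555 + (1-p)*0.000000] = 6.475838
  V(2,2) = exp(-r*dt) * [p*0.000000 + (1-p)*0.000000] = 0.000000
  V(1,0) = exp(-r*dt) * [p*51.628694 + (1-p)*6.475838] = 26.214162
  V(1,1) = exp(-r*dt) * [p*6.475838 + (1-p)*0.000000] = 2.835355
  V(0,0) = exp(-r*dt) * [p*26.214162 + (1-p)*2.835355] = 13.057769


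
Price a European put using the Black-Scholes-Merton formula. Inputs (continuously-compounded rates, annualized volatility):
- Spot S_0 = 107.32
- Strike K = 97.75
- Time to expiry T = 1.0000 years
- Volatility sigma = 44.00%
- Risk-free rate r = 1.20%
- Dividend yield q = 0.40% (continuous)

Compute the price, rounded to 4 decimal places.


d1 = (ln(S/K) + (r - q + 0.5*sigma^2) * T) / (sigma * sqrt(T)) = 0.45045870
d2 = d1 - sigma * sqrt(T) = 0.01045870
exp(-rT) = 0.98807171; exp(-qT) = 0.99600799
P = K * exp(-rT) * N(-d2) - S_0 * exp(-qT) * N(-d1)
N(-d1) = 0.32618986; N(-d2) = 0.49582766
P = 97.7500 * 0.98807171 * 0.49582766 - 107.3200 * 0.99600799 * 0.32618986 = 13.0221

Answer: Price = 13.0221


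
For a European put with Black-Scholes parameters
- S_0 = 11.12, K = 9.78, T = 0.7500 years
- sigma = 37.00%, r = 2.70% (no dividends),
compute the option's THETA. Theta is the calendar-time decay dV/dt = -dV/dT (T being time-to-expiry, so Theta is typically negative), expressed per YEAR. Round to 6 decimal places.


Answer: Theta = -0.681442

Derivation:
d1 = 0.6241415586; d2 = 0.3037121592
phi(d1) = 0.3283369617; exp(-qT) = 1.0000000000; exp(-rT) = 0.9799536543
Theta = -S*exp(-qT)*phi(d1)*sigma/(2*sqrt(T)) + r*K*exp(-rT)*N(-d2) - q*S*exp(-qT)*N(-d1)
N(-d1) = 0.2662673115; N(-d2) = 0.3806735968; sqrt(T) = 0.8660254038
Term 1 = -11.1200 * 1.0000000000 * 0.3283369617 * 0.3700 / (2 * 0.8660254038) = -0.7799480184
Term 2 = 0.0270 * 9.7800 * 0.9799536543 * 0.3806735968 = 0.0985055979
Term 3 = 0 (no dividend yield, q = 0)
Theta = -0.7799480184 + (0.0985055979) + (0.0000000000) = -0.681442


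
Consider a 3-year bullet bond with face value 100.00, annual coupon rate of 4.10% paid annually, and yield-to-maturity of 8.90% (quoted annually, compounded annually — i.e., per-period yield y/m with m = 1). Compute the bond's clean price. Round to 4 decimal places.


Coupon per period c = face * coupon_rate / m = 4.100000
Periods per year m = 1; per-period yield y/m = 0.089000
Number of cashflows N = 3
Cashflows (t years, CF_t, discount factor 1/(1+y/m)^(m*t), PV):
  t = 1.0000: CF_t = 4.100000, DF = 0.918274, PV = 3.764922
  t = 2.0000: CF_t = 4.100000, DF = 0.843226, PV = 3.457229
  t = 3.0000: CF_t = 104.100000, DF = 0.774313, PV = 80.605948
Price P = sum_t PV_t = 87.828099

Answer: Price = 87.8281


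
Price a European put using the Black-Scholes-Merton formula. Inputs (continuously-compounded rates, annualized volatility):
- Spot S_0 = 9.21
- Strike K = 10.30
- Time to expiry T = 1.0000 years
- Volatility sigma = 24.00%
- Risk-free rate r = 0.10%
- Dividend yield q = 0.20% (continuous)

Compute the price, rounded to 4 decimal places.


Answer: Price = 1.5798

Derivation:
d1 = (ln(S/K) + (r - q + 0.5*sigma^2) * T) / (sigma * sqrt(T)) = -0.35022519
d2 = d1 - sigma * sqrt(T) = -0.59022519
exp(-rT) = 0.99900050; exp(-qT) = 0.99800200
P = K * exp(-rT) * N(-d2) - S_0 * exp(-qT) * N(-d1)
N(-d1) = 0.63691515; N(-d2) = 0.72248016
P = 10.3000 * 0.99900050 * 0.72248016 - 9.2100 * 0.99800200 * 0.63691515 = 1.5798


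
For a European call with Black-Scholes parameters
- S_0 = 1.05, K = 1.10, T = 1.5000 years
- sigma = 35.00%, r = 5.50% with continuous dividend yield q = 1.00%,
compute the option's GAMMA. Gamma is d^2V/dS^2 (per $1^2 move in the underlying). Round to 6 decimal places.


Answer: Gamma = 0.843415

Derivation:
d1 = 0.2632734539; d2 = -0.1653872511
phi(d1) = 0.3853531899; exp(-qT) = 0.9851119396; exp(-rT) = 0.9208114379
Gamma = exp(-qT) * phi(d1) / (S * sigma * sqrt(T)) = 0.9851119396 * 0.3853531899 / (1.0500 * 0.3500 * 1.2247448714) = 0.843415


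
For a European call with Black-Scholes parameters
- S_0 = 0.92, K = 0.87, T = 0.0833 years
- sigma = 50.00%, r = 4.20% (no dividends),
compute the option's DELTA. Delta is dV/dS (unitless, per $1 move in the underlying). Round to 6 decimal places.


Answer: Delta = 0.685675

Derivation:
d1 = 0.4836268354; d2 = 0.3393181385
phi(d1) = 0.3549117929; exp(-qT) = 1.0000000000; exp(-rT) = 0.9965075130
N(d1) = 0.6856746369
Delta = exp(-qT) * N(d1) = 1.0000000000 * 0.6856746369 = 0.685675


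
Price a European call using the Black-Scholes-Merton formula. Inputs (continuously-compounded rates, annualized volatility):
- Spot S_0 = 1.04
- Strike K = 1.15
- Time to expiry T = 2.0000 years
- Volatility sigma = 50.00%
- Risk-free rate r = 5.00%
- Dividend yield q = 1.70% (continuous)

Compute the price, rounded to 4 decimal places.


Answer: Price = 0.2653

Derivation:
d1 = (ln(S/K) + (r - q + 0.5*sigma^2) * T) / (sigma * sqrt(T)) = 0.30470472
d2 = d1 - sigma * sqrt(T) = -0.40240207
exp(-rT) = 0.90483742; exp(-qT) = 0.96657150
C = S_0 * exp(-qT) * N(d1) - K * exp(-rT) * N(d2)
N(d1) = 0.61970447; N(d2) = 0.34369408
C = 1.0400 * 0.96657150 * 0.61970447 - 1.1500 * 0.90483742 * 0.34369408 = 0.2653


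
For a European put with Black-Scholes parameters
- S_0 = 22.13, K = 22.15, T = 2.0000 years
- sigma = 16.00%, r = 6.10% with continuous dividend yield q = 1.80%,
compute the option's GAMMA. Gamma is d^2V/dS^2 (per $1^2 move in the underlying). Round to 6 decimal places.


d1 = 0.4892147326; d2 = 0.2629405627
phi(d1) = 0.3539484278; exp(-qT) = 0.9646402935; exp(-rT) = 0.8851483685
Gamma = exp(-qT) * phi(d1) / (S * sigma * sqrt(T)) = 0.9646402935 * 0.3539484278 / (22.1300 * 0.1600 * 1.4142135624) = 0.068185

Answer: Gamma = 0.068185


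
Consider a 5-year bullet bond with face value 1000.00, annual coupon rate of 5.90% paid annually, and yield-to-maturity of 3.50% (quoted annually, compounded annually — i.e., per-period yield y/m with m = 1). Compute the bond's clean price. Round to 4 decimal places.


Coupon per period c = face * coupon_rate / m = 59.000000
Periods per year m = 1; per-period yield y/m = 0.035000
Number of cashflows N = 5
Cashflows (t years, CF_t, discount factor 1/(1+y/m)^(m*t), PV):
  t = 1.0000: CF_t = 59.000000, DF = 0.966184, PV = 57.004831
  t = 2.0000: CF_t = 59.000000, DF = 0.933511, PV = 55.077131
  t = 3.0000: CF_t = 59.000000, DF = 0.901943, PV = 53.214620
  t = 4.0000: CF_t = 59.000000, DF = 0.871442, PV = 51.415091
  t = 5.0000: CF_t = 1059.000000, DF = 0.841973, PV = 891.649584
Price P = sum_t PV_t = 1108.361257

Answer: Price = 1108.3613


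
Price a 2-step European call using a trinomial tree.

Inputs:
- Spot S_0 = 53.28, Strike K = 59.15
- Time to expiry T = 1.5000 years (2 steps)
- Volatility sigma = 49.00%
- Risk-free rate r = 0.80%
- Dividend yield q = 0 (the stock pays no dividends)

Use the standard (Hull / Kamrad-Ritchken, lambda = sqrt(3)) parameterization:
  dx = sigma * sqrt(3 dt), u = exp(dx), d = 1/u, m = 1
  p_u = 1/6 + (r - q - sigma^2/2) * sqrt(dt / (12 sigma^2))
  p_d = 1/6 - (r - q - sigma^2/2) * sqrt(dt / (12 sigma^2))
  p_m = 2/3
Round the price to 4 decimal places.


dt = T/N = 0.750000; dx = sigma*sqrt(3*dt) = 0.735000
u = exp(dx) = 2.085482; d = 1/u = 0.479505
p_u = 0.109498, p_m = 0.666667, p_d = 0.223835
Discount per step: exp(-r*dt) = 0.994018
Stock lattice S(k, j) with j the centered position index:
  k=0: S(0,+0) = 53.2800
  k=1: S(1,-1) = 25.5481; S(1,+0) = 53.2800; S(1,+1) = 111.1145
  k=2: S(2,-2) = 12.2504; S(2,-1) = 25.5481; S(2,+0) = 53.2800; S(2,+1) = 111.1145; S(2,+2) = 231.7272
Terminal payoffs V(N, j) = max(S_T - K, 0):
  V(2,-2) = 0.000000; V(2,-1) = 0.000000; V(2,+0) = 0.000000; V(2,+1) = 51.964481; V(2,+2) = 172.577248
Backward induction: V(k, j) = exp(-r*dt) * [p_u * V(k+1, j+1) + p_m * V(k+1, j) + p_d * V(k+1, j-1)]
  V(1,-1) = exp(-r*dt) * [p_u*0.000000 + p_m*0.000000 + p_d*0.000000] = 0.000000
  V(1,+0) = exp(-r*dt) * [p_u*51.964481 + p_m*0.000000 + p_d*0.000000] = 5.655984
  V(1,+1) = exp(-r*dt) * [p_u*172.577248 + p_m*51.964481 + p_d*0.000000] = 53.219625
  V(0,+0) = exp(-r*dt) * [p_u*53.219625 + p_m*5.655984 + p_d*0.000000] = 9.540698

Answer: Price = V(0,0) = 9.5407


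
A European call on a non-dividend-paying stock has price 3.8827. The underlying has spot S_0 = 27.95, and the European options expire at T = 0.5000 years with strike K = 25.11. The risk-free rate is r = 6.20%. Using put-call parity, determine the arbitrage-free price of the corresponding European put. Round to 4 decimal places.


Answer: Put price = 0.2762

Derivation:
Put-call parity: C - P = S_0 * exp(-qT) - K * exp(-rT).
S_0 * exp(-qT) = 27.9500 * 1.00000000 = 27.95000000
K * exp(-rT) = 25.1100 * 0.96947557 = 24.34353164
P = C - S*exp(-qT) + K*exp(-rT)
P = 3.8827 - 27.95000000 + 24.34353164 = 0.2762


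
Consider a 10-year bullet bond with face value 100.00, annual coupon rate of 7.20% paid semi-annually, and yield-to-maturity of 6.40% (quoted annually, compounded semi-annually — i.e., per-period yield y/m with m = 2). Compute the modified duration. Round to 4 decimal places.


Coupon per period c = face * coupon_rate / m = 3.600000
Periods per year m = 2; per-period yield y/m = 0.032000
Number of cashflows N = 20
Cashflows (t years, CF_t, discount factor 1/(1+y/m)^(m*t), PV):
  t = 0.5000: CF_t = 3.600000, DF = 0.968992, PV = 3.488372
  t = 1.0000: CF_t = 3.600000, DF = 0.938946, PV = 3.380206
  t = 1.5000: CF_t = 3.600000, DF = 0.909831, PV = 3.275393
  t = 2.0000: CF_t = 3.600000, DF = 0.881620, PV = 3.173830
  t = 2.5000: CF_t = 3.600000, DF = 0.854283, PV = 3.075417
  t = 3.0000: CF_t = 3.600000, DF = 0.827793, PV = 2.980055
  t = 3.5000: CF_t = 3.600000, DF = 0.802125, PV = 2.887650
  t = 4.0000: CF_t = 3.600000, DF = 0.777253, PV = 2.798111
  t = 4.5000: CF_t = 3.600000, DF = 0.753152, PV = 2.711348
  t = 5.0000: CF_t = 3.600000, DF = 0.729799, PV = 2.627275
  t = 5.5000: CF_t = 3.600000, DF = 0.707169, PV = 2.545809
  t = 6.0000: CF_t = 3.600000, DF = 0.685241, PV = 2.466869
  t = 6.5000: CF_t = 3.600000, DF = 0.663994, PV = 2.390377
  t = 7.0000: CF_t = 3.600000, DF = 0.643405, PV = 2.316257
  t = 7.5000: CF_t = 3.600000, DF = 0.623454, PV = 2.244435
  t = 8.0000: CF_t = 3.600000, DF = 0.604122, PV = 2.174840
  t = 8.5000: CF_t = 3.600000, DF = 0.585390, PV = 2.107403
  t = 9.0000: CF_t = 3.600000, DF = 0.567238, PV = 2.042057
  t = 9.5000: CF_t = 3.600000, DF = 0.549649, PV = 1.978738
  t = 10.0000: CF_t = 103.600000, DF = 0.532606, PV = 55.177982
Price P = sum_t PV_t = 105.842425
First compute Macaulay numerator sum_t t * PV_t:
  t * PV_t at t = 0.5000: 1.744186
  t * PV_t at t = 1.0000: 3.380206
  t * PV_t at t = 1.5000: 4.913089
  t * PV_t at t = 2.0000: 6.347661
  t * PV_t at t = 2.5000: 7.688543
  t * PV_t at t = 3.0000: 8.940166
  t * PV_t at t = 3.5000: 10.106777
  t * PV_t at t = 4.0000: 11.192444
  t * PV_t at t = 4.5000: 12.201065
  t * PV_t at t = 5.0000: 13.136375
  t * PV_t at t = 5.5000: 14.001950
  t * PV_t at t = 6.0000: 14.801216
  t * PV_t at t = 6.5000: 15.537452
  t * PV_t at t = 7.0000: 16.213799
  t * PV_t at t = 7.5000: 16.833263
  t * PV_t at t = 8.0000: 17.398721
  t * PV_t at t = 8.5000: 17.912928
  t * PV_t at t = 9.0000: 18.378517
  t * PV_t at t = 9.5000: 18.798009
  t * PV_t at t = 10.0000: 551.779815
Macaulay duration D = 781.306179 / 105.842425 = 7.381786
Modified duration = D / (1 + y/m) = 7.381786 / (1 + 0.032000) = 7.152894

Answer: Modified duration = 7.1529


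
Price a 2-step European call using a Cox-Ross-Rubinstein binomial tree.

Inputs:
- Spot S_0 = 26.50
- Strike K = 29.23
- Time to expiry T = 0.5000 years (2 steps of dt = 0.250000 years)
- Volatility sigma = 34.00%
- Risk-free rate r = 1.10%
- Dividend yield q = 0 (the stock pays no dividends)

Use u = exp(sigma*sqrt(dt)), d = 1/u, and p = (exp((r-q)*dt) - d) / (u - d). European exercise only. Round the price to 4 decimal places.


Answer: Price = V(0,0) = 1.7255

Derivation:
dt = T/N = 0.250000
u = exp(sigma*sqrt(dt)) = 1.185305; d = 1/u = 0.843665
p = (exp((r-q)*dt) - d) / (u - d) = 0.465663
Discount per step: exp(-r*dt) = 0.997254
Stock lattice S(k, i) with i counting down-moves:
  k=0: S(0,0) = 26.5000
  k=1: S(1,0) = 31.4106; S(1,1) = 22.3571
  k=2: S(2,0) = 37.2311; S(2,1) = 26.5000; S(2,2) = 18.8619
Terminal payoffs V(N, i) = max(S_T - K, 0):
  V(2,0) = 8.001111; V(2,1) = 0.000000; V(2,2) = 0.000000
Backward induction: V(k, i) = exp(-r*dt) * [p * V(k+1, i) + (1-p) * V(k+1, i+1)].
  V(1,0) = exp(-r*dt) * [p*8.001111 + (1-p)*0.000000] = 3.715586
  V(1,1) = exp(-r*dt) * [p*0.000000 + (1-p)*0.000000] = 0.000000
  V(0,0) = exp(-r*dt) * [p*3.715586 + (1-p)*0.000000] = 1.725458


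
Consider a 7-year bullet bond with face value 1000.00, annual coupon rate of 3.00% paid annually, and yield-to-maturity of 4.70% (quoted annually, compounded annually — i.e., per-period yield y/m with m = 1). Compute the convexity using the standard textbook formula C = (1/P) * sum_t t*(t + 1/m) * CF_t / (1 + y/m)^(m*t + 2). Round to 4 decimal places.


Coupon per period c = face * coupon_rate / m = 30.000000
Periods per year m = 1; per-period yield y/m = 0.047000
Number of cashflows N = 7
Cashflows (t years, CF_t, discount factor 1/(1+y/m)^(m*t), PV):
  t = 1.0000: CF_t = 30.000000, DF = 0.955110, PV = 28.653295
  t = 2.0000: CF_t = 30.000000, DF = 0.912235, PV = 27.367044
  t = 3.0000: CF_t = 30.000000, DF = 0.871284, PV = 26.138533
  t = 4.0000: CF_t = 30.000000, DF = 0.832172, PV = 24.965170
  t = 5.0000: CF_t = 30.000000, DF = 0.794816, PV = 23.844479
  t = 6.0000: CF_t = 30.000000, DF = 0.759137, PV = 22.774097
  t = 7.0000: CF_t = 1030.000000, DF = 0.725059, PV = 746.810565
Price P = sum_t PV_t = 900.553183
Convexity numerator sum_t t*(t + 1/m) * CF_t / (1+y/m)^(m*t + 2):
  t = 1.0000: term = 52.277066
  t = 2.0000: term = 149.791020
  t = 3.0000: term = 286.133754
  t = 4.0000: term = 455.481939
  t = 5.0000: term = 652.552920
  t = 6.0000: term = 872.563600
  t = 7.0000: term = 38150.928897
Convexity = (1/P) * sum = 40619.729195 / 900.553183 = 45.105309

Answer: Convexity = 45.1053


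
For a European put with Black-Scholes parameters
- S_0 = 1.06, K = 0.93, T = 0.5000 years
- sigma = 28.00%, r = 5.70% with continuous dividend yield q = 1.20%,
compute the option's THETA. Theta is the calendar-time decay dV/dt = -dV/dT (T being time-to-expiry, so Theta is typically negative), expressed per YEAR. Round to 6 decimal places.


Answer: Theta = -0.046384

Derivation:
d1 = 0.8734768898; d2 = 0.6754869911
phi(d1) = 0.2724174976; exp(-qT) = 0.9940179641; exp(-rT) = 0.9719022941
Theta = -S*exp(-qT)*phi(d1)*sigma/(2*sqrt(T)) + r*K*exp(-rT)*N(-d2) - q*S*exp(-qT)*N(-d1)
N(-d1) = 0.1912015987; N(-d2) = 0.2496832068; sqrt(T) = 0.7071067812
Term 1 = -1.0600 * 0.9940179641 * 0.2724174976 * 0.2800 / (2 * 0.7071067812) = -0.0568300622
Term 2 = 0.0570 * 0.9300 * 0.9719022941 * 0.2496832068 = 0.0128638138
Term 3 = -0.0120 * 1.0600 * 0.9940179641 * 0.1912015987 = -0.0024175355
Theta = -0.0568300622 + (0.0128638138) + (-0.0024175355) = -0.046384


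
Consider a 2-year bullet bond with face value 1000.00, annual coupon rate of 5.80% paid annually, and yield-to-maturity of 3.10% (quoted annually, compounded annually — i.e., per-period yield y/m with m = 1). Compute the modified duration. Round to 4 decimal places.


Coupon per period c = face * coupon_rate / m = 58.000000
Periods per year m = 1; per-period yield y/m = 0.031000
Number of cashflows N = 2
Cashflows (t years, CF_t, discount factor 1/(1+y/m)^(m*t), PV):
  t = 1.0000: CF_t = 58.000000, DF = 0.969932, PV = 56.256062
  t = 2.0000: CF_t = 1058.000000, DF = 0.940768, PV = 995.332849
Price P = sum_t PV_t = 1051.588911
First compute Macaulay numerator sum_t t * PV_t:
  t * PV_t at t = 1.0000: 56.256062
  t * PV_t at t = 2.0000: 1990.665697
Macaulay duration D = 2046.921759 / 1051.588911 = 1.946504
Modified duration = D / (1 + y/m) = 1.946504 / (1 + 0.031000) = 1.887976

Answer: Modified duration = 1.8880


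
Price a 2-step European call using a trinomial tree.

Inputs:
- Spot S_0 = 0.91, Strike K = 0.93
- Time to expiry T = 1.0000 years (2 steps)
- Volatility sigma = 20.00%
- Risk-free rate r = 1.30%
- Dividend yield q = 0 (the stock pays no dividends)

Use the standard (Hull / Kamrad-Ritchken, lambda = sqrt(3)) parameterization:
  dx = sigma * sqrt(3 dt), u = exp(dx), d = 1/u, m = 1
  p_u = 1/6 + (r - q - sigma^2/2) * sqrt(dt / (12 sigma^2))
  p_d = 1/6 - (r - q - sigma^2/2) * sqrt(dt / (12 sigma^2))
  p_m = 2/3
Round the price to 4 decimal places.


Answer: Price = V(0,0) = 0.0628

Derivation:
dt = T/N = 0.500000; dx = sigma*sqrt(3*dt) = 0.244949
u = exp(dx) = 1.277556; d = 1/u = 0.782744
p_u = 0.159522, p_m = 0.666667, p_d = 0.173811
Discount per step: exp(-r*dt) = 0.993521
Stock lattice S(k, j) with j the centered position index:
  k=0: S(0,+0) = 0.9100
  k=1: S(1,-1) = 0.7123; S(1,+0) = 0.9100; S(1,+1) = 1.1626
  k=2: S(2,-2) = 0.5575; S(2,-1) = 0.7123; S(2,+0) = 0.9100; S(2,+1) = 1.1626; S(2,+2) = 1.4853
Terminal payoffs V(N, j) = max(S_T - K, 0):
  V(2,-2) = 0.000000; V(2,-1) = 0.000000; V(2,+0) = 0.000000; V(2,+1) = 0.232576; V(2,+2) = 0.555256
Backward induction: V(k, j) = exp(-r*dt) * [p_u * V(k+1, j+1) + p_m * V(k+1, j) + p_d * V(k+1, j-1)]
  V(1,-1) = exp(-r*dt) * [p_u*0.000000 + p_m*0.000000 + p_d*0.000000] = 0.000000
  V(1,+0) = exp(-r*dt) * [p_u*0.232576 + p_m*0.000000 + p_d*0.000000] = 0.036861
  V(1,+1) = exp(-r*dt) * [p_u*0.555256 + p_m*0.232576 + p_d*0.000000] = 0.242048
  V(0,+0) = exp(-r*dt) * [p_u*0.242048 + p_m*0.036861 + p_d*0.000000] = 0.062776


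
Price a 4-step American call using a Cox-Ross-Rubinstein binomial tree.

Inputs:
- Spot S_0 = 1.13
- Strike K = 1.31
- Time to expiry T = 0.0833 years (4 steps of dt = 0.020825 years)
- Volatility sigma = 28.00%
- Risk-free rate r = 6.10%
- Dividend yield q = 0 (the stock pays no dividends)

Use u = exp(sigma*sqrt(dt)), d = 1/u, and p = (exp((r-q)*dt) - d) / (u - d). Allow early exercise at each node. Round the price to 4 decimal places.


Answer: Price = V(0,0) = 0.0012

Derivation:
dt = T/N = 0.020825
u = exp(sigma*sqrt(dt)) = 1.041234; d = 1/u = 0.960399
p = (exp((r-q)*dt) - d) / (u - d) = 0.505625
Discount per step: exp(-r*dt) = 0.998730
Stock lattice S(k, i) with i counting down-moves:
  k=0: S(0,0) = 1.1300
  k=1: S(1,0) = 1.1766; S(1,1) = 1.0853
  k=2: S(2,0) = 1.2251; S(2,1) = 1.1300; S(2,2) = 1.0423
  k=3: S(3,0) = 1.2756; S(3,1) = 1.1766; S(3,2) = 1.0853; S(3,3) = 1.0010
  k=4: S(4,0) = 1.3282; S(4,1) = 1.2251; S(4,2) = 1.1300; S(4,3) = 1.0423; S(4,4) = 0.9614
Terminal payoffs V(N, i) = max(S_T - K, 0):
  V(4,0) = 0.018225; V(4,1) = 0.000000; V(4,2) = 0.000000; V(4,3) = 0.000000; V(4,4) = 0.000000
Backward induction: V(k, i) = exp(-r*dt) * [p * V(k+1, i) + (1-p) * V(k+1, i+1)]; then take max(V_cont, immediate exercise) for American.
  V(3,0) = exp(-r*dt) * [p*0.018225 + (1-p)*0.000000] = 0.009203; exercise = 0.000000; V(3,0) = max -> 0.009203
  V(3,1) = exp(-r*dt) * [p*0.000000 + (1-p)*0.000000] = 0.000000; exercise = 0.000000; V(3,1) = max -> 0.000000
  V(3,2) = exp(-r*dt) * [p*0.000000 + (1-p)*0.000000] = 0.000000; exercise = 0.000000; V(3,2) = max -> 0.000000
  V(3,3) = exp(-r*dt) * [p*0.000000 + (1-p)*0.000000] = 0.000000; exercise = 0.000000; V(3,3) = max -> 0.000000
  V(2,0) = exp(-r*dt) * [p*0.009203 + (1-p)*0.000000] = 0.004647; exercise = 0.000000; V(2,0) = max -> 0.004647
  V(2,1) = exp(-r*dt) * [p*0.000000 + (1-p)*0.000000] = 0.000000; exercise = 0.000000; V(2,1) = max -> 0.000000
  V(2,2) = exp(-r*dt) * [p*0.000000 + (1-p)*0.000000] = 0.000000; exercise = 0.000000; V(2,2) = max -> 0.000000
  V(1,0) = exp(-r*dt) * [p*0.004647 + (1-p)*0.000000] = 0.002347; exercise = 0.000000; V(1,0) = max -> 0.002347
  V(1,1) = exp(-r*dt) * [p*0.000000 + (1-p)*0.000000] = 0.000000; exercise = 0.000000; V(1,1) = max -> 0.000000
  V(0,0) = exp(-r*dt) * [p*0.002347 + (1-p)*0.000000] = 0.001185; exercise = 0.000000; V(0,0) = max -> 0.001185


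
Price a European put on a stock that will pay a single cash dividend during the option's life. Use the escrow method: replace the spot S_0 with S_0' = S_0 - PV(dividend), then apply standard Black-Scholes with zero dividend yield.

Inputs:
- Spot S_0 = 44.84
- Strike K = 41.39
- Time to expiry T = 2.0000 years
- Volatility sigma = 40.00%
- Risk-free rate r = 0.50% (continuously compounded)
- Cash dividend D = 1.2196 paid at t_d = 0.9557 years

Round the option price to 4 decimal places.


PV(D) = D * exp(-r * t_d) = 1.2196 * 0.99523290 = 1.21378604
S_0' = S_0 - PV(D) = 44.8400 - 1.21378604 = 43.62621396
d1 = (ln(S_0'/K) + (r + sigma^2/2)*T) / (sigma*sqrt(T)) = 0.39353834
d2 = d1 - sigma*sqrt(T) = -0.17214709
exp(-rT) = 0.99004983
N(-d1) = 0.34696096; N(-d2) = 0.56833905
P = K * exp(-rT) * N(-d2) - S_0' * N(-d1) = 41.3900 * 0.99004983 * 0.56833905 - 43.62621396 * 0.34696096 = 8.1529

Answer: Price = 8.1529


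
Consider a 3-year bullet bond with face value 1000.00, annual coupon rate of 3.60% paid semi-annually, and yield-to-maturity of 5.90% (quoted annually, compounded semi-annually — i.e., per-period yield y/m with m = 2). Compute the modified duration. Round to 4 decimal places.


Answer: Modified duration = 2.7833

Derivation:
Coupon per period c = face * coupon_rate / m = 18.000000
Periods per year m = 2; per-period yield y/m = 0.029500
Number of cashflows N = 6
Cashflows (t years, CF_t, discount factor 1/(1+y/m)^(m*t), PV):
  t = 0.5000: CF_t = 18.000000, DF = 0.971345, PV = 17.484216
  t = 1.0000: CF_t = 18.000000, DF = 0.943512, PV = 16.983211
  t = 1.5000: CF_t = 18.000000, DF = 0.916476, PV = 16.496562
  t = 2.0000: CF_t = 18.000000, DF = 0.890214, PV = 16.023859
  t = 2.5000: CF_t = 18.000000, DF = 0.864706, PV = 15.564700
  t = 3.0000: CF_t = 1018.000000, DF = 0.839928, PV = 855.046379
Price P = sum_t PV_t = 937.598926
First compute Macaulay numerator sum_t t * PV_t:
  t * PV_t at t = 0.5000: 8.742108
  t * PV_t at t = 1.0000: 16.983211
  t * PV_t at t = 1.5000: 24.744843
  t * PV_t at t = 2.0000: 32.047717
  t * PV_t at t = 2.5000: 38.911750
  t * PV_t at t = 3.0000: 2565.139138
Macaulay duration D = 2686.568767 / 937.598926 = 2.865371
Modified duration = D / (1 + y/m) = 2.865371 / (1 + 0.029500) = 2.783265


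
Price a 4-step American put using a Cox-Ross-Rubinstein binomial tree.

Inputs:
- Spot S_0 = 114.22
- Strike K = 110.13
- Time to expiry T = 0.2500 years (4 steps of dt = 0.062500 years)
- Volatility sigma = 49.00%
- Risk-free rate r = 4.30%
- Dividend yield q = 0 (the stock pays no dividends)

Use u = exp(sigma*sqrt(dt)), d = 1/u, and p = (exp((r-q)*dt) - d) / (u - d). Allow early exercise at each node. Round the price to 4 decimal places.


dt = T/N = 0.062500
u = exp(sigma*sqrt(dt)) = 1.130319; d = 1/u = 0.884706
p = (exp((r-q)*dt) - d) / (u - d) = 0.480370
Discount per step: exp(-r*dt) = 0.997316
Stock lattice S(k, i) with i counting down-moves:
  k=0: S(0,0) = 114.2200
  k=1: S(1,0) = 129.1050; S(1,1) = 101.0511
  k=2: S(2,0) = 145.9299; S(2,1) = 114.2200; S(2,2) = 89.4005
  k=3: S(3,0) = 164.9474; S(3,1) = 129.1050; S(3,2) = 101.0511; S(3,3) = 79.0932
  k=4: S(4,0) = 186.4432; S(4,1) = 145.9299; S(4,2) = 114.2200; S(4,3) = 89.4005; S(4,4) = 69.9742
Terminal payoffs V(N, i) = max(K - S_T, 0):
  V(4,0) = 0.000000; V(4,1) = 0.000000; V(4,2) = 0.000000; V(4,3) = 20.729488; V(4,4) = 40.155813
Backward induction: V(k, i) = exp(-r*dt) * [p * V(k+1, i) + (1-p) * V(k+1, i+1)]; then take max(V_cont, immediate exercise) for American.
  V(3,0) = exp(-r*dt) * [p*0.000000 + (1-p)*0.000000] = 0.000000; exercise = 0.000000; V(3,0) = max -> 0.000000
  V(3,1) = exp(-r*dt) * [p*0.000000 + (1-p)*0.000000] = 0.000000; exercise = 0.000000; V(3,1) = max -> 0.000000
  V(3,2) = exp(-r*dt) * [p*0.000000 + (1-p)*20.729488] = 10.742755; exercise = 9.078892; V(3,2) = max -> 10.742755
  V(3,3) = exp(-r*dt) * [p*20.729488 + (1-p)*40.155813] = 30.741262; exercise = 31.036839; V(3,3) = max -> 31.036839
  V(2,0) = exp(-r*dt) * [p*0.000000 + (1-p)*0.000000] = 0.000000; exercise = 0.000000; V(2,0) = max -> 0.000000
  V(2,1) = exp(-r*dt) * [p*0.000000 + (1-p)*10.742755] = 5.567276; exercise = 0.000000; V(2,1) = max -> 5.567276
  V(2,2) = exp(-r*dt) * [p*10.742755 + (1-p)*31.036839] = 21.231035; exercise = 20.729488; V(2,2) = max -> 21.231035
  V(1,0) = exp(-r*dt) * [p*0.000000 + (1-p)*5.567276] = 2.885159; exercise = 0.000000; V(1,0) = max -> 2.885159
  V(1,1) = exp(-r*dt) * [p*5.567276 + (1-p)*21.231035] = 13.669849; exercise = 9.078892; V(1,1) = max -> 13.669849
  V(0,0) = exp(-r*dt) * [p*2.885159 + (1-p)*13.669849] = 8.466424; exercise = 0.000000; V(0,0) = max -> 8.466424

Answer: Price = V(0,0) = 8.4664


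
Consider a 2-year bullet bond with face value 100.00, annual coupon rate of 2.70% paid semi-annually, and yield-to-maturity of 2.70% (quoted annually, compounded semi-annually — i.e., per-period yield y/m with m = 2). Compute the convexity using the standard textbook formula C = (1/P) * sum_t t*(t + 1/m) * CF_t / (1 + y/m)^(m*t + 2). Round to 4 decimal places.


Answer: Convexity = 4.7393

Derivation:
Coupon per period c = face * coupon_rate / m = 1.350000
Periods per year m = 2; per-period yield y/m = 0.013500
Number of cashflows N = 4
Cashflows (t years, CF_t, discount factor 1/(1+y/m)^(m*t), PV):
  t = 0.5000: CF_t = 1.350000, DF = 0.986680, PV = 1.332018
  t = 1.0000: CF_t = 1.350000, DF = 0.973537, PV = 1.314275
  t = 1.5000: CF_t = 1.350000, DF = 0.960569, PV = 1.296769
  t = 2.0000: CF_t = 101.350000, DF = 0.947774, PV = 96.056939
Price P = sum_t PV_t = 100.000000
Convexity numerator sum_t t*(t + 1/m) * CF_t / (1+y/m)^(m*t + 2):
  t = 0.5000: term = 0.648384
  t = 1.0000: term = 1.919243
  t = 1.5000: term = 3.787357
  t = 2.0000: term = 467.574953
Convexity = (1/P) * sum = 473.929938 / 100.000000 = 4.739299


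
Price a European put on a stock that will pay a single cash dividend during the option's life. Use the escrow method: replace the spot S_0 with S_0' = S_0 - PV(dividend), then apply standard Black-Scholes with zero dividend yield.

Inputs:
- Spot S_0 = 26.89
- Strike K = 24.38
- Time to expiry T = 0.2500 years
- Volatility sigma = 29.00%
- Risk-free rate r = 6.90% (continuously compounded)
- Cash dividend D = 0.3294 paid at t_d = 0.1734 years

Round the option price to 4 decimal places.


Answer: Price = 0.5125

Derivation:
PV(D) = D * exp(-r * t_d) = 0.3294 * 0.98810669 = 0.32548234
S_0' = S_0 - PV(D) = 26.8900 - 0.32548234 = 26.56451766
d1 = (ln(S_0'/K) + (r + sigma^2/2)*T) / (sigma*sqrt(T)) = 0.78328123
d2 = d1 - sigma*sqrt(T) = 0.63828123
exp(-rT) = 0.98289793
N(-d1) = 0.21673099; N(-d2) = 0.26164531
P = K * exp(-rT) * N(-d2) - S_0' * N(-d1) = 24.3800 * 0.98289793 * 0.26164531 - 26.56451766 * 0.21673099 = 0.5125


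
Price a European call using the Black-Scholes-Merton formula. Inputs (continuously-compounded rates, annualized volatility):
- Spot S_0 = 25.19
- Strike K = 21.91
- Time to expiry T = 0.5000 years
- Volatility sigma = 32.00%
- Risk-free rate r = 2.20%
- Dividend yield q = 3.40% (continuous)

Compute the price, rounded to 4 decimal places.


Answer: Price = 3.9906

Derivation:
d1 = (ln(S/K) + (r - q + 0.5*sigma^2) * T) / (sigma * sqrt(T)) = 0.70314670
d2 = d1 - sigma * sqrt(T) = 0.47687253
exp(-rT) = 0.98906028; exp(-qT) = 0.98314368
C = S_0 * exp(-qT) * N(d1) - K * exp(-rT) * N(d2)
N(d1) = 0.75901784; N(d2) = 0.68327355
C = 25.1900 * 0.98314368 * 0.75901784 - 21.9100 * 0.98906028 * 0.68327355 = 3.9906


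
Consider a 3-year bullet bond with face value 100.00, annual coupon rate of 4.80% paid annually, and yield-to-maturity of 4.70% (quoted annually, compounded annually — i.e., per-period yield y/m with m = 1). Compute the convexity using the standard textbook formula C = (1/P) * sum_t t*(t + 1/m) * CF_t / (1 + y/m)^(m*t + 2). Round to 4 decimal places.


Answer: Convexity = 10.2907

Derivation:
Coupon per period c = face * coupon_rate / m = 4.800000
Periods per year m = 1; per-period yield y/m = 0.047000
Number of cashflows N = 3
Cashflows (t years, CF_t, discount factor 1/(1+y/m)^(m*t), PV):
  t = 1.0000: CF_t = 4.800000, DF = 0.955110, PV = 4.584527
  t = 2.0000: CF_t = 4.800000, DF = 0.912235, PV = 4.378727
  t = 3.0000: CF_t = 104.800000, DF = 0.871284, PV = 91.310609
Price P = sum_t PV_t = 100.273863
Convexity numerator sum_t t*(t + 1/m) * CF_t / (1+y/m)^(m*t + 2):
  t = 1.0000: term = 8.364331
  t = 2.0000: term = 23.966563
  t = 3.0000: term = 999.560580
Convexity = (1/P) * sum = 1031.891474 / 100.273863 = 10.290732


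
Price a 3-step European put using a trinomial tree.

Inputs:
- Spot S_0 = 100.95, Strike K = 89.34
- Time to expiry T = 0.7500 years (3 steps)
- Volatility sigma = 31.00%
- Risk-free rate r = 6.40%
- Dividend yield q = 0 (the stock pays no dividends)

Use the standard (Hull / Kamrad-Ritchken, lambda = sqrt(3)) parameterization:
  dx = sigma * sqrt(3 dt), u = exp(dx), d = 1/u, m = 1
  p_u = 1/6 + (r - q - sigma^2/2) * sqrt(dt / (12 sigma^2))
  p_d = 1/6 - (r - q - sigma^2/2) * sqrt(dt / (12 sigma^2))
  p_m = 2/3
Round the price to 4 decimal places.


dt = T/N = 0.250000; dx = sigma*sqrt(3*dt) = 0.268468
u = exp(dx) = 1.307959; d = 1/u = 0.764550
p_u = 0.174093, p_m = 0.666667, p_d = 0.159240
Discount per step: exp(-r*dt) = 0.984127
Stock lattice S(k, j) with j the centered position index:
  k=0: S(0,+0) = 100.9500
  k=1: S(1,-1) = 77.1813; S(1,+0) = 100.9500; S(1,+1) = 132.0385
  k=2: S(2,-2) = 59.0090; S(2,-1) = 77.1813; S(2,+0) = 100.9500; S(2,+1) = 132.0385; S(2,+2) = 172.7009
  k=3: S(3,-3) = 45.1153; S(3,-2) = 59.0090; S(3,-1) = 77.1813; S(3,+0) = 100.9500; S(3,+1) = 132.0385; S(3,+2) = 172.7009; S(3,+3) = 225.8857
Terminal payoffs V(N, j) = max(K - S_T, 0):
  V(3,-3) = 44.224687; V(3,-2) = 30.331022; V(3,-1) = 12.158679; V(3,+0) = 0.000000; V(3,+1) = 0.000000; V(3,+2) = 0.000000; V(3,+3) = 0.000000
Backward induction: V(k, j) = exp(-r*dt) * [p_u * V(k+1, j+1) + p_m * V(k+1, j) + p_d * V(k+1, j-1)]
  V(2,-2) = exp(-r*dt) * [p_u*12.158679 + p_m*30.331022 + p_d*44.224687] = 28.913439
  V(2,-1) = exp(-r*dt) * [p_u*0.000000 + p_m*12.158679 + p_d*30.331022] = 12.730382
  V(2,+0) = exp(-r*dt) * [p_u*0.000000 + p_m*0.000000 + p_d*12.158679] = 1.905419
  V(2,+1) = exp(-r*dt) * [p_u*0.000000 + p_m*0.000000 + p_d*0.000000] = 0.000000
  V(2,+2) = exp(-r*dt) * [p_u*0.000000 + p_m*0.000000 + p_d*0.000000] = 0.000000
  V(1,-1) = exp(-r*dt) * [p_u*1.905419 + p_m*12.730382 + p_d*28.913439] = 13.209769
  V(1,+0) = exp(-r*dt) * [p_u*0.000000 + p_m*1.905419 + p_d*12.730382] = 3.245129
  V(1,+1) = exp(-r*dt) * [p_u*0.000000 + p_m*0.000000 + p_d*1.905419] = 0.298603
  V(0,+0) = exp(-r*dt) * [p_u*0.298603 + p_m*3.245129 + p_d*13.209769] = 4.250378

Answer: Price = V(0,0) = 4.2504


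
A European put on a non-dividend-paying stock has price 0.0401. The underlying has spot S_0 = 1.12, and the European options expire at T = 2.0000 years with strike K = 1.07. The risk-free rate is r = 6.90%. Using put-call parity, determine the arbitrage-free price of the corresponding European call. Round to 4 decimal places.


Put-call parity: C - P = S_0 * exp(-qT) - K * exp(-rT).
S_0 * exp(-qT) = 1.1200 * 1.00000000 = 1.12000000
K * exp(-rT) = 1.0700 * 0.87109869 = 0.93207560
C = P + S*exp(-qT) - K*exp(-rT)
C = 0.0401 + 1.12000000 - 0.93207560 = 0.2280

Answer: Call price = 0.2280


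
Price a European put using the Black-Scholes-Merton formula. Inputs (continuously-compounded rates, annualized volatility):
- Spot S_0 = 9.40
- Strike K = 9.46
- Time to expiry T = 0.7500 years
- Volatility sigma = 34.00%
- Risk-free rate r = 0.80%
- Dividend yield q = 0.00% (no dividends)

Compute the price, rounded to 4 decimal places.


Answer: Price = 1.1021

Derivation:
d1 = (ln(S/K) + (r - q + 0.5*sigma^2) * T) / (sigma * sqrt(T)) = 0.14599255
d2 = d1 - sigma * sqrt(T) = -0.14845609
exp(-rT) = 0.99401796; exp(-qT) = 1.00000000
P = K * exp(-rT) * N(-d2) - S_0 * exp(-qT) * N(-d1)
N(-d1) = 0.44196364; N(-d2) = 0.55900858
P = 9.4600 * 0.99401796 * 0.55900858 - 9.4000 * 1.00000000 * 0.44196364 = 1.1021


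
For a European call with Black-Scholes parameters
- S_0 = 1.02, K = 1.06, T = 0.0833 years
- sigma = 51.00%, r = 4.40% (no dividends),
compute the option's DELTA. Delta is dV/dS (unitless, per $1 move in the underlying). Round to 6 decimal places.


Answer: Delta = 0.435326

Derivation:
d1 = -0.1628311890; d2 = -0.3100260598
phi(d1) = 0.3936884056; exp(-qT) = 1.0000000000; exp(-rT) = 0.9963415086
N(d1) = 0.4353256754
Delta = exp(-qT) * N(d1) = 1.0000000000 * 0.4353256754 = 0.435326


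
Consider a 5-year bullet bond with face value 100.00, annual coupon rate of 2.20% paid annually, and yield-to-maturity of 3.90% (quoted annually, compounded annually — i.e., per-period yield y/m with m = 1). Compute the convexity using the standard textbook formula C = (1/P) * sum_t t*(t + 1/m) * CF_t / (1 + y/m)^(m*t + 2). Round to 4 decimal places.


Answer: Convexity = 26.1624

Derivation:
Coupon per period c = face * coupon_rate / m = 2.200000
Periods per year m = 1; per-period yield y/m = 0.039000
Number of cashflows N = 5
Cashflows (t years, CF_t, discount factor 1/(1+y/m)^(m*t), PV):
  t = 1.0000: CF_t = 2.200000, DF = 0.962464, PV = 2.117421
  t = 2.0000: CF_t = 2.200000, DF = 0.926337, PV = 2.037941
  t = 3.0000: CF_t = 2.200000, DF = 0.891566, PV = 1.961445
  t = 4.0000: CF_t = 2.200000, DF = 0.858100, PV = 1.887820
  t = 5.0000: CF_t = 102.200000, DF = 0.825890, PV = 84.405969
Price P = sum_t PV_t = 92.410594
Convexity numerator sum_t t*(t + 1/m) * CF_t / (1+y/m)^(m*t + 2):
  t = 1.0000: term = 3.922889
  t = 2.0000: term = 11.326918
  t = 3.0000: term = 21.803499
  t = 4.0000: term = 34.975134
  t = 5.0000: term = 2345.650579
Convexity = (1/P) * sum = 2417.679018 / 92.410594 = 26.162358


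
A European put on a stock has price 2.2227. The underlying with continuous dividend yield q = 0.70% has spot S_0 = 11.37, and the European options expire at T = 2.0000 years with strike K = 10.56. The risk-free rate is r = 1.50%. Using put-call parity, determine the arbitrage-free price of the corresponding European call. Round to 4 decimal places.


Answer: Call price = 3.1867

Derivation:
Put-call parity: C - P = S_0 * exp(-qT) - K * exp(-rT).
S_0 * exp(-qT) = 11.3700 * 0.98609754 = 11.21192908
K * exp(-rT) = 10.5600 * 0.97044553 = 10.24790483
C = P + S*exp(-qT) - K*exp(-rT)
C = 2.2227 + 11.21192908 - 10.24790483 = 3.1867


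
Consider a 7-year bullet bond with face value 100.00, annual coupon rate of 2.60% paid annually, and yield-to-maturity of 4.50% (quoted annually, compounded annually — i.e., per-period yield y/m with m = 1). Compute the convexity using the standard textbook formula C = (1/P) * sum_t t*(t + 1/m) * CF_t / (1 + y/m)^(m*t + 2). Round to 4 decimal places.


Answer: Convexity = 45.9772

Derivation:
Coupon per period c = face * coupon_rate / m = 2.600000
Periods per year m = 1; per-period yield y/m = 0.045000
Number of cashflows N = 7
Cashflows (t years, CF_t, discount factor 1/(1+y/m)^(m*t), PV):
  t = 1.0000: CF_t = 2.600000, DF = 0.956938, PV = 2.488038
  t = 2.0000: CF_t = 2.600000, DF = 0.915730, PV = 2.380898
  t = 3.0000: CF_t = 2.600000, DF = 0.876297, PV = 2.278371
  t = 4.0000: CF_t = 2.600000, DF = 0.838561, PV = 2.180259
  t = 5.0000: CF_t = 2.600000, DF = 0.802451, PV = 2.086373
  t = 6.0000: CF_t = 2.600000, DF = 0.767896, PV = 1.996529
  t = 7.0000: CF_t = 102.600000, DF = 0.734828, PV = 75.393400
Price P = sum_t PV_t = 88.803868
Convexity numerator sum_t t*(t + 1/m) * CF_t / (1+y/m)^(m*t + 2):
  t = 1.0000: term = 4.556742
  t = 2.0000: term = 13.081557
  t = 3.0000: term = 25.036473
  t = 4.0000: term = 39.930578
  t = 5.0000: term = 57.316620
  t = 6.0000: term = 76.787816
  t = 7.0000: term = 3866.239680
Convexity = (1/P) * sum = 4082.949466 / 88.803868 = 45.977158


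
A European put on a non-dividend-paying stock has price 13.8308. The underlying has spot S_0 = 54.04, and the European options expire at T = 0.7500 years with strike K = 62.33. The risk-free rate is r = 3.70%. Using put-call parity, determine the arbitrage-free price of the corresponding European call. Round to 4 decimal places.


Put-call parity: C - P = S_0 * exp(-qT) - K * exp(-rT).
S_0 * exp(-qT) = 54.0400 * 1.00000000 = 54.04000000
K * exp(-rT) = 62.3300 * 0.97263149 = 60.62412104
C = P + S*exp(-qT) - K*exp(-rT)
C = 13.8308 + 54.04000000 - 60.62412104 = 7.2467

Answer: Call price = 7.2467


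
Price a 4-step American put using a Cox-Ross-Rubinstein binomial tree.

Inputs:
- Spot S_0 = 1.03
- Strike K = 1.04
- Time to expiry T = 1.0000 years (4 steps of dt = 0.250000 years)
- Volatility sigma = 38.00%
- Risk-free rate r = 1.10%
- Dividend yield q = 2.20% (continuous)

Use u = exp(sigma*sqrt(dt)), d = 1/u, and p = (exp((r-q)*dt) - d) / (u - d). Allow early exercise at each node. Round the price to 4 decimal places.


dt = T/N = 0.250000
u = exp(sigma*sqrt(dt)) = 1.209250; d = 1/u = 0.826959
p = (exp((r-q)*dt) - d) / (u - d) = 0.445459
Discount per step: exp(-r*dt) = 0.997254
Stock lattice S(k, i) with i counting down-moves:
  k=0: S(0,0) = 1.0300
  k=1: S(1,0) = 1.2455; S(1,1) = 0.8518
  k=2: S(2,0) = 1.5062; S(2,1) = 1.0300; S(2,2) = 0.7044
  k=3: S(3,0) = 1.8213; S(3,1) = 1.2455; S(3,2) = 0.8518; S(3,3) = 0.5825
  k=4: S(4,0) = 2.2024; S(4,1) = 1.5062; S(4,2) = 1.0300; S(4,3) = 0.7044; S(4,4) = 0.4817
Terminal payoffs V(N, i) = max(K - S_T, 0):
  V(4,0) = 0.000000; V(4,1) = 0.000000; V(4,2) = 0.010000; V(4,3) = 0.335623; V(4,4) = 0.558304
Backward induction: V(k, i) = exp(-r*dt) * [p * V(k+1, i) + (1-p) * V(k+1, i+1)]; then take max(V_cont, immediate exercise) for American.
  V(3,0) = exp(-r*dt) * [p*0.000000 + (1-p)*0.000000] = 0.000000; exercise = 0.000000; V(3,0) = max -> 0.000000
  V(3,1) = exp(-r*dt) * [p*0.000000 + (1-p)*0.010000] = 0.005530; exercise = 0.000000; V(3,1) = max -> 0.005530
  V(3,2) = exp(-r*dt) * [p*0.010000 + (1-p)*0.335623] = 0.190048; exercise = 0.188232; V(3,2) = max -> 0.190048
  V(3,3) = exp(-r*dt) * [p*0.335623 + (1-p)*0.558304] = 0.457848; exercise = 0.457509; V(3,3) = max -> 0.457848
  V(2,0) = exp(-r*dt) * [p*0.000000 + (1-p)*0.005530] = 0.003058; exercise = 0.000000; V(2,0) = max -> 0.003058
  V(2,1) = exp(-r*dt) * [p*0.005530 + (1-p)*0.190048] = 0.107557; exercise = 0.010000; V(2,1) = max -> 0.107557
  V(2,2) = exp(-r*dt) * [p*0.190048 + (1-p)*0.457848] = 0.337624; exercise = 0.335623; V(2,2) = max -> 0.337624
  V(1,0) = exp(-r*dt) * [p*0.003058 + (1-p)*0.107557] = 0.060839; exercise = 0.000000; V(1,0) = max -> 0.060839
  V(1,1) = exp(-r*dt) * [p*0.107557 + (1-p)*0.337624] = 0.234493; exercise = 0.188232; V(1,1) = max -> 0.234493
  V(0,0) = exp(-r*dt) * [p*0.060839 + (1-p)*0.234493] = 0.156706; exercise = 0.010000; V(0,0) = max -> 0.156706

Answer: Price = V(0,0) = 0.1567


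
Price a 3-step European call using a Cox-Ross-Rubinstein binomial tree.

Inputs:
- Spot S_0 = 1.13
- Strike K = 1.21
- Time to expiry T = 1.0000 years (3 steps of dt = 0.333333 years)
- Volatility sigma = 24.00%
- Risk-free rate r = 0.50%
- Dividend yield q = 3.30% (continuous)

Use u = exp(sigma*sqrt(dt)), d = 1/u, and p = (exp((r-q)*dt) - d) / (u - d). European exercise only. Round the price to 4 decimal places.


dt = T/N = 0.333333
u = exp(sigma*sqrt(dt)) = 1.148623; d = 1/u = 0.870607
p = (exp((r-q)*dt) - d) / (u - d) = 0.431999
Discount per step: exp(-r*dt) = 0.998335
Stock lattice S(k, i) with i counting down-moves:
  k=0: S(0,0) = 1.1300
  k=1: S(1,0) = 1.2979; S(1,1) = 0.9838
  k=2: S(2,0) = 1.4908; S(2,1) = 1.1300; S(2,2) = 0.8565
  k=3: S(3,0) = 1.7124; S(3,1) = 1.2979; S(3,2) = 0.9838; S(3,3) = 0.7457
Terminal payoffs V(N, i) = max(S_T - K, 0):
  V(3,0) = 0.502424; V(3,1) = 0.087944; V(3,2) = 0.000000; V(3,3) = 0.000000
Backward induction: V(k, i) = exp(-r*dt) * [p * V(k+1, i) + (1-p) * V(k+1, i+1)].
  V(2,0) = exp(-r*dt) * [p*0.502424 + (1-p)*0.087944] = 0.266555
  V(2,1) = exp(-r*dt) * [p*0.087944 + (1-p)*0.000000] = 0.037929
  V(2,2) = exp(-r*dt) * [p*0.000000 + (1-p)*0.000000] = 0.000000
  V(1,0) = exp(-r*dt) * [p*0.266555 + (1-p)*0.037929] = 0.136467
  V(1,1) = exp(-r*dt) * [p*0.037929 + (1-p)*0.000000] = 0.016358
  V(0,0) = exp(-r*dt) * [p*0.136467 + (1-p)*0.016358] = 0.068131

Answer: Price = V(0,0) = 0.0681
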